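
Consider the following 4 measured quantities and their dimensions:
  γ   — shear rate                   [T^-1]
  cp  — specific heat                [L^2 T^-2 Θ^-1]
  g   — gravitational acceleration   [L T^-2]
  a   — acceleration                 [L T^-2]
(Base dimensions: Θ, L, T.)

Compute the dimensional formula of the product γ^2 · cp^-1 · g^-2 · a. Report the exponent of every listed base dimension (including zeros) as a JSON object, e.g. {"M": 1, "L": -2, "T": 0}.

{"Θ": 1, "L": -3, "T": 2}

Dimensional matrix (Θ×L×T by γ×cp×g×a):
  Θ: [ 0 -1  0  0]
  L: [ 0  2  1  1]
  T: [-1 -2 -2 -2]
  [Θ]: (2)·0+(-1)·-1+(-2)·0+(1)·0 = 1
  [L]: (2)·0+(-1)·2+(-2)·1+(1)·1 = -3
  [T]: (2)·-1+(-1)·-2+(-2)·-2+(1)·-2 = 2
⇒ Θ L^-3 T^2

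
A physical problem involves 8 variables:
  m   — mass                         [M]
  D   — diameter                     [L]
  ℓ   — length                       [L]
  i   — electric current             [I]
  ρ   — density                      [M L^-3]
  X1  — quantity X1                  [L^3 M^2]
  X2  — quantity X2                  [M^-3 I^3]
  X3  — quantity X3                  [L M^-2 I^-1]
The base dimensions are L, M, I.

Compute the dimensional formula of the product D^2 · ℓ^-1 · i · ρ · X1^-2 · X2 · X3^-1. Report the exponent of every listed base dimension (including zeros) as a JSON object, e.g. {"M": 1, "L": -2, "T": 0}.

{"L": -9, "M": -4, "I": 5}

Write exponents as rows L,M,I / cols m,D,ℓ,i,ρ,X1,X2,X3:
  L: [ 0  1  1  0 -3  3  0  1]
  M: [ 1  0  0  0  1  2 -3 -2]
  I: [ 0  0  0  1  0  0  3 -1]
  [L]: (2)·1+(-1)·1+(1)·0+(1)·-3+(-2)·3+(1)·0+(-1)·1 = -9
  [M]: (2)·0+(-1)·0+(1)·0+(1)·1+(-2)·2+(1)·-3+(-1)·-2 = -4
  [I]: (2)·0+(-1)·0+(1)·1+(1)·0+(-2)·0+(1)·3+(-1)·-1 = 5
⇒ L^-9 M^-4 I^5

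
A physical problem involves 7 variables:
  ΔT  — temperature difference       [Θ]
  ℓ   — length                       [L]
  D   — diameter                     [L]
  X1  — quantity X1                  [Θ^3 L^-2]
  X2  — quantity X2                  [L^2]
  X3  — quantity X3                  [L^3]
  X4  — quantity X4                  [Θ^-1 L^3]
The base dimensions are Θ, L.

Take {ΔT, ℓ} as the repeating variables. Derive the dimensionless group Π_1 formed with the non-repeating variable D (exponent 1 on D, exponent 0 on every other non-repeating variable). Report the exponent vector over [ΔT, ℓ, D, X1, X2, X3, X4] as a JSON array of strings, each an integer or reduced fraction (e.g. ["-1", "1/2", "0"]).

Dimensional matrix (Θ×L by ΔT×ℓ×D×X1×X2×X3×X4):
  Θ: [ 1  0  0  3  0  0 -1]
  L: [ 0  1  1 -2  2  3  3]
Echelon form has 2 nonzero rows (pivots: ΔT,ℓ)
Pivot set = {ΔT,ℓ}, free = {D,X1,X2,X3,X4}
RREF:
  r0: [   1    0    0    3    0    0   -1]
  r1: [   0    1    1   -2    2    3    3]
Fix exponent of D at 1, X1 at 0, X2 at 0, X3 at 0, X4 at 0; solve each RREF row for its pivot's exponent:
  r0: exp(ΔT) + (0)·1 = 0 ⇒ exp(ΔT) = 0
  r1: exp(ℓ) + (1)·1 = 0 ⇒ exp(ℓ) = -1
Π_1 = ℓ^-1 · D

["0", "-1", "1", "0", "0", "0", "0"]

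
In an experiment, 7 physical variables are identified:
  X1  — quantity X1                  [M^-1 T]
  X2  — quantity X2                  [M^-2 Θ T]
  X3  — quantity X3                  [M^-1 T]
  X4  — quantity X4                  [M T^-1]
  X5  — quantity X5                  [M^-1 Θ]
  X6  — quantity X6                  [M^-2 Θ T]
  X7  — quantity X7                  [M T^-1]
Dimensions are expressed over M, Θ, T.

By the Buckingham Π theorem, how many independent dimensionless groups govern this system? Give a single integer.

Write exponents as rows M,Θ,T / cols X1,X2,X3,X4,X5,X6,X7:
  M: [-1 -2 -1  1 -1 -2  1]
  Θ: [ 0  1  0  0  1  1  0]
  T: [ 1  1  1 -1  0  1 -1]
RREF → pivots at {X1,X2} ⇒ r = 2
Π count = n − r = 7 − 2 = 5

5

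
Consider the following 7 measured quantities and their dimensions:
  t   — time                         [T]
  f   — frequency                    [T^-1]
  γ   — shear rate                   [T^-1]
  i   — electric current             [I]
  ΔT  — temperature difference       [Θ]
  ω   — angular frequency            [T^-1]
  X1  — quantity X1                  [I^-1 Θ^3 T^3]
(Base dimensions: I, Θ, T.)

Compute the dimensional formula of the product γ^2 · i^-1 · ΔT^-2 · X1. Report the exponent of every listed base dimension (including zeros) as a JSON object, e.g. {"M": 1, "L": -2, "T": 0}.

{"I": -2, "Θ": 1, "T": 1}

Exponent matrix [I,Θ,T] × [t,f,γ,i,ΔT,ω,X1]:
  I: [ 0  0  0  1  0  0 -1]
  Θ: [ 0  0  0  0  1  0  3]
  T: [ 1 -1 -1  0  0 -1  3]
  [I]: (2)·0+(-1)·1+(-2)·0+(1)·-1 = -2
  [Θ]: (2)·0+(-1)·0+(-2)·1+(1)·3 = 1
  [T]: (2)·-1+(-1)·0+(-2)·0+(1)·3 = 1
⇒ I^-2 Θ T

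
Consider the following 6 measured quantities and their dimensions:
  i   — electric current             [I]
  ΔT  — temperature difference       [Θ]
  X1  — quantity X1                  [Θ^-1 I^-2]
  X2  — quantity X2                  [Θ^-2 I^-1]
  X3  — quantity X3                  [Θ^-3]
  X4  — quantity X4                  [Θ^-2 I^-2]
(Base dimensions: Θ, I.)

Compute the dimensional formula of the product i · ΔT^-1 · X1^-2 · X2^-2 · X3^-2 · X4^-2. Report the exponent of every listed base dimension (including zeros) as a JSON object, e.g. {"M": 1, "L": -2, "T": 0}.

Dimensional matrix (Θ×I by i×ΔT×X1×X2×X3×X4):
  Θ: [ 0  1 -1 -2 -3 -2]
  I: [ 1  0 -2 -1  0 -2]
  [Θ]: (1)·0+(-1)·1+(-2)·-1+(-2)·-2+(-2)·-3+(-2)·-2 = 15
  [I]: (1)·1+(-1)·0+(-2)·-2+(-2)·-1+(-2)·0+(-2)·-2 = 11
⇒ Θ^15 I^11

{"Θ": 15, "I": 11}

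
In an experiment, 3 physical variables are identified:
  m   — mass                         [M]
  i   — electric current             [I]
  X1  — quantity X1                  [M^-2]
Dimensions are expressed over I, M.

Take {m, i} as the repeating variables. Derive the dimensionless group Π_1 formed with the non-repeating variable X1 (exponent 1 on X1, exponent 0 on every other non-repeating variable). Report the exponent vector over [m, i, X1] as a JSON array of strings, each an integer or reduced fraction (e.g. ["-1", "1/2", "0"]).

Exponent matrix [I,M] × [m,i,X1]:
  I: [ 0  1  0]
  M: [ 1  0 -2]
RREF → pivots at {m,i} ⇒ r = 2
Repeat: m,i; free: X1
RREF:
  r0: [   1    0   -2]
  r1: [   0    1    0]
Fix exponent of X1 at 1; solve each RREF row for its pivot's exponent:
  r0: exp(m) + (-2)·1 = 0 ⇒ exp(m) = 2
  r1: exp(i) + (0)·1 = 0 ⇒ exp(i) = 0
Π_1 = m^2 · X1

["2", "0", "1"]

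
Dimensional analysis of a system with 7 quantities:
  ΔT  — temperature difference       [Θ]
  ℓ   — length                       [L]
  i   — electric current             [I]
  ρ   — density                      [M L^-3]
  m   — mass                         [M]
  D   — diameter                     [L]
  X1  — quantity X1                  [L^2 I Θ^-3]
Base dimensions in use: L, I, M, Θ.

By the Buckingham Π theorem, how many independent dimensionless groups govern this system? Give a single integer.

Dimensional matrix (L×I×M×Θ by ΔT×ℓ×i×ρ×m×D×X1):
  L: [ 0  1  0 -3  0  1  2]
  I: [ 0  0  1  0  0  0  1]
  M: [ 0  0  0  1  1  0  0]
  Θ: [ 1  0  0  0  0  0 -3]
RREF → pivots at {ΔT,ℓ,i,ρ} ⇒ r = 4
n=7, r=4 ⇒ 3 dimensionless groups

3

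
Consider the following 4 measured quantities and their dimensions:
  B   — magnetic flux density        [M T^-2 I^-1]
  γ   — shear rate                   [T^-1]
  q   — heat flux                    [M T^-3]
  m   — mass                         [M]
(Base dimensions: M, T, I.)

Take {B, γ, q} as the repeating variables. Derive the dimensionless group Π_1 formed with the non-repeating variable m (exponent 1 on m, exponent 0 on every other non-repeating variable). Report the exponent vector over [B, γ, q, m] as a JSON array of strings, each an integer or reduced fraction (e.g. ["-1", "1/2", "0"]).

Exponent matrix [M,T,I] × [B,γ,q,m]:
  M: [ 1  0  1  1]
  T: [-2 -1 -3  0]
  I: [-1  0  0  0]
RREF → pivots at {B,γ,q} ⇒ r = 3
Repeat: B,γ,q; free: m
RREF:
  r0: [   1    0    0    0]
  r1: [   0    1    0   -3]
  r2: [   0    0    1    1]
Fix exponent of m at 1; solve each RREF row for its pivot's exponent:
  r0: exp(B) + (0)·1 = 0 ⇒ exp(B) = 0
  r1: exp(γ) + (-3)·1 = 0 ⇒ exp(γ) = 3
  r2: exp(q) + (1)·1 = 0 ⇒ exp(q) = -1
Π_1 = γ^3 · q^-1 · m

["0", "3", "-1", "1"]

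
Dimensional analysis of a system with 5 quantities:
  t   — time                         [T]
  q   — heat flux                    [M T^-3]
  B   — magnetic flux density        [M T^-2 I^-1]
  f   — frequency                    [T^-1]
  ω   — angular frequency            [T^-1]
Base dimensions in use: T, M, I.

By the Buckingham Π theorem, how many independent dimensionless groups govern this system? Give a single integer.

2

Dimensional matrix (T×M×I by t×q×B×f×ω):
  T: [ 1 -3 -2 -1 -1]
  M: [ 0  1  1  0  0]
  I: [ 0  0 -1  0  0]
Echelon form has 3 nonzero rows (pivots: t,q,B)
n=5, r=3 ⇒ 2 dimensionless groups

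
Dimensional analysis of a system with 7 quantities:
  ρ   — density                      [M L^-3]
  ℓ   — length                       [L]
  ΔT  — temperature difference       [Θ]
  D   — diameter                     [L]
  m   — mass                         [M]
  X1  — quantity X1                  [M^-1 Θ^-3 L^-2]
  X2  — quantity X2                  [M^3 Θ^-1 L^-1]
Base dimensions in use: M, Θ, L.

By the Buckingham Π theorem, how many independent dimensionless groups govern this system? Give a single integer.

Exponent matrix [M,Θ,L] × [ρ,ℓ,ΔT,D,m,X1,X2]:
  M: [ 1  0  0  0  1 -1  3]
  Θ: [ 0  0  1  0  0 -3 -1]
  L: [-3  1  0  1  0 -2 -1]
Row reduction gives pivot columns ρ,ℓ,ΔT; rank = 3
7 vars − rank 3 = 4 Π groups

4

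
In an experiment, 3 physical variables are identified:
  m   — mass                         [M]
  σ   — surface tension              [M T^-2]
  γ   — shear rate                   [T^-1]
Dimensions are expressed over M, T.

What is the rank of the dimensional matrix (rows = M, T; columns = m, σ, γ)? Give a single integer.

Dimensional matrix (M×T by m×σ×γ):
  M: [ 1  1  0]
  T: [ 0 -2 -1]
Echelon form has 2 nonzero rows (pivots: m,σ)

2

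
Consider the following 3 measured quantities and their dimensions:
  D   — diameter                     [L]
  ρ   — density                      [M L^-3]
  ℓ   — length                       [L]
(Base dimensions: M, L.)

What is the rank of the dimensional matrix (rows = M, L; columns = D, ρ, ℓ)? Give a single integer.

Exponent matrix [M,L] × [D,ρ,ℓ]:
  M: [ 0  1  0]
  L: [ 1 -3  1]
Row reduction gives pivot columns D,ρ; rank = 2

2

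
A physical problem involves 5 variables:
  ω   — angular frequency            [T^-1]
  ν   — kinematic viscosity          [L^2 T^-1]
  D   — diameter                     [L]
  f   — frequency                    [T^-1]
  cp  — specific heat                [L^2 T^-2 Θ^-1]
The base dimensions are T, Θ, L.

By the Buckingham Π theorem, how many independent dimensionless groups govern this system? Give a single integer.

2

Exponent matrix [T,Θ,L] × [ω,ν,D,f,cp]:
  T: [-1 -1  0 -1 -2]
  Θ: [ 0  0  0  0 -1]
  L: [ 0  2  1  0  2]
Row reduction gives pivot columns ω,ν,cp; rank = 3
Π count = n − r = 5 − 3 = 2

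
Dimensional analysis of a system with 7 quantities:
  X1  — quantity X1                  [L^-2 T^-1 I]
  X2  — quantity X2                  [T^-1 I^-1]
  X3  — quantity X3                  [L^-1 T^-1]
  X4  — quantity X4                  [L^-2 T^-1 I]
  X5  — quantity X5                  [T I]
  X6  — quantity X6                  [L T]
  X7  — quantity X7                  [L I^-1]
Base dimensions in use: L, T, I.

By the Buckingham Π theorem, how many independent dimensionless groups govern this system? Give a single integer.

5

Dimensional matrix (L×T×I by X1×X2×X3×X4×X5×X6×X7):
  L: [-2  0 -1 -2  0  1  1]
  T: [-1 -1 -1 -1  1  1  0]
  I: [ 1 -1  0  1  1  0 -1]
Echelon form has 2 nonzero rows (pivots: X1,X2)
Π count = n − r = 7 − 2 = 5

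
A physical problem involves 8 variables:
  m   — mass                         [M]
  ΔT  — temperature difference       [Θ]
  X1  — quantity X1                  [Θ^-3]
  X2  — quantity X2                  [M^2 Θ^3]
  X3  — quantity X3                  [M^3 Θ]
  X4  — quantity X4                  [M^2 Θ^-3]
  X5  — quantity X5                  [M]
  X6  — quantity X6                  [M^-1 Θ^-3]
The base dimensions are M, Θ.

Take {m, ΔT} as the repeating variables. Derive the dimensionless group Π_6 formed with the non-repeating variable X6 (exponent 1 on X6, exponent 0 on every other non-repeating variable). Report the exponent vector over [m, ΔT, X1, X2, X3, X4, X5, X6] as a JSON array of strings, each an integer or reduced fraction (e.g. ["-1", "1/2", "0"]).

["1", "3", "0", "0", "0", "0", "0", "1"]

Exponent matrix [M,Θ] × [m,ΔT,X1,X2,X3,X4,X5,X6]:
  M: [ 1  0  0  2  3  2  1 -1]
  Θ: [ 0  1 -3  3  1 -3  0 -3]
Row reduction gives pivot columns m,ΔT; rank = 2
Pivot set = {m,ΔT}, free = {X1,X2,X3,X4,X5,X6}
RREF:
  r0: [   1    0    0    2    3    2    1   -1]
  r1: [   0    1   -3    3    1   -3    0   -3]
Fix exponent of X6 at 1, X1 at 0, X2 at 0, X3 at 0, X4 at 0, X5 at 0; solve each RREF row for its pivot's exponent:
  r0: exp(m) + (-1)·1 = 0 ⇒ exp(m) = 1
  r1: exp(ΔT) + (-3)·1 = 0 ⇒ exp(ΔT) = 3
Π_6 = m · ΔT^3 · X6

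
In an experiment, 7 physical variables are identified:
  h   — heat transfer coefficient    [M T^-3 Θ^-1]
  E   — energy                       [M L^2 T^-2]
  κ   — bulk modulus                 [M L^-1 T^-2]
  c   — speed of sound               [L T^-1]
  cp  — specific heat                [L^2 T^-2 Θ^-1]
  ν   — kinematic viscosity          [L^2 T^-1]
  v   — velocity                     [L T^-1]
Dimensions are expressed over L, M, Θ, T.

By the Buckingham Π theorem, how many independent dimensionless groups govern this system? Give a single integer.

Dimensional matrix (L×M×Θ×T by h×E×κ×c×cp×ν×v):
  L: [ 0  2 -1  1  2  2  1]
  M: [ 1  1  1  0  0  0  0]
  Θ: [-1  0  0  0 -1  0  0]
  T: [-3 -2 -2 -1 -2 -1 -1]
Row reduction gives pivot columns h,E,κ,c; rank = 4
7 vars − rank 4 = 3 Π groups

3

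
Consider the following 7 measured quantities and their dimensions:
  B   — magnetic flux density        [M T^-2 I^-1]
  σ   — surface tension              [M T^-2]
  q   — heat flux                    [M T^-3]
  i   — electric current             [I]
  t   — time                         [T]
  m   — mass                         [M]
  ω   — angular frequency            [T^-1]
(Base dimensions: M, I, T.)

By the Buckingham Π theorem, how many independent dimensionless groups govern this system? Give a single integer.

4

Write exponents as rows M,I,T / cols B,σ,q,i,t,m,ω:
  M: [ 1  1  1  0  0  1  0]
  I: [-1  0  0  1  0  0  0]
  T: [-2 -2 -3  0  1  0 -1]
Row reduction gives pivot columns B,σ,q; rank = 3
7 vars − rank 3 = 4 Π groups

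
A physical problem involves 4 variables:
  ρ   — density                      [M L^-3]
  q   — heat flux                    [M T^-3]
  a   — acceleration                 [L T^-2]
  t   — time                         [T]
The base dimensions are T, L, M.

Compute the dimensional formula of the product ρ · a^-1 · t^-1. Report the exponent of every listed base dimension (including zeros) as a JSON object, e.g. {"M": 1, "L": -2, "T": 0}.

Exponent matrix [T,L,M] × [ρ,q,a,t]:
  T: [ 0 -3 -2  1]
  L: [-3  0  1  0]
  M: [ 1  1  0  0]
  [T]: (1)·0+(-1)·-2+(-1)·1 = 1
  [L]: (1)·-3+(-1)·1+(-1)·0 = -4
  [M]: (1)·1+(-1)·0+(-1)·0 = 1
⇒ T L^-4 M

{"T": 1, "L": -4, "M": 1}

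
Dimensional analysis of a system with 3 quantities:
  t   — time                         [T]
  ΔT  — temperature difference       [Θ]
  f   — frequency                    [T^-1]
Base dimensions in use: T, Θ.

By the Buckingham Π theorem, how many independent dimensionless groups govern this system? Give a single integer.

1

Exponent matrix [T,Θ] × [t,ΔT,f]:
  T: [ 1  0 -1]
  Θ: [ 0  1  0]
Row reduction gives pivot columns t,ΔT; rank = 2
n=3, r=2 ⇒ 1 dimensionless group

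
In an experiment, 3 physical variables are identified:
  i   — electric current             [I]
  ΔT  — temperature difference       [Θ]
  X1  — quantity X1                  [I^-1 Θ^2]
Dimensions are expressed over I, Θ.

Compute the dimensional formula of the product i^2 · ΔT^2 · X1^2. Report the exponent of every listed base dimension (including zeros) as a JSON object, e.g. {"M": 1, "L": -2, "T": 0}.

Write exponents as rows I,Θ / cols i,ΔT,X1:
  I: [ 1  0 -1]
  Θ: [ 0  1  2]
  [I]: (2)·1+(2)·0+(2)·-1 = 0
  [Θ]: (2)·0+(2)·1+(2)·2 = 6
⇒ Θ^6

{"I": 0, "Θ": 6}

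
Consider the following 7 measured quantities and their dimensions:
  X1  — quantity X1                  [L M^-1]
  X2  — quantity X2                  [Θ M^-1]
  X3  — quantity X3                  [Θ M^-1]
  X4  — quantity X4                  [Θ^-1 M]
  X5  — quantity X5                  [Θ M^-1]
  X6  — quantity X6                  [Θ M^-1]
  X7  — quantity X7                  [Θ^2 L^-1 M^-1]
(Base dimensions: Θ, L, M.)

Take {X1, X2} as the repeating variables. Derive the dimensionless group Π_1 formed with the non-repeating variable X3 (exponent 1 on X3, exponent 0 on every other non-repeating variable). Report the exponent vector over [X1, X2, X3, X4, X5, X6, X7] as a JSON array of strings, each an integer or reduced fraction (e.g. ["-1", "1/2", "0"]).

Write exponents as rows Θ,L,M / cols X1,X2,X3,X4,X5,X6,X7:
  Θ: [ 0  1  1 -1  1  1  2]
  L: [ 1  0  0  0  0  0 -1]
  M: [-1 -1 -1  1 -1 -1 -1]
Echelon form has 2 nonzero rows (pivots: X1,X2)
Pivot set = {X1,X2}, free = {X3,X4,X5,X6,X7}
RREF:
  r0: [   1    0    0    0    0    0   -1]
  r1: [   0    1    1   -1    1    1    2]
  r2: [   0    0    0    0    0    0    0]
Fix exponent of X3 at 1, X4 at 0, X5 at 0, X6 at 0, X7 at 0; solve each RREF row for its pivot's exponent:
  r0: exp(X1) + (0)·1 = 0 ⇒ exp(X1) = 0
  r1: exp(X2) + (1)·1 = 0 ⇒ exp(X2) = -1
Π_1 = X2^-1 · X3

["0", "-1", "1", "0", "0", "0", "0"]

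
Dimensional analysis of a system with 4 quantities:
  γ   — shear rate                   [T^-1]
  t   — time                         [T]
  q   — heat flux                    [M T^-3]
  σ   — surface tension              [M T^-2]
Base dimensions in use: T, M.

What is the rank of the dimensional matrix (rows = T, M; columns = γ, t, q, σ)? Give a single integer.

2

Dimensional matrix (T×M by γ×t×q×σ):
  T: [-1  1 -3 -2]
  M: [ 0  0  1  1]
Row reduction gives pivot columns γ,q; rank = 2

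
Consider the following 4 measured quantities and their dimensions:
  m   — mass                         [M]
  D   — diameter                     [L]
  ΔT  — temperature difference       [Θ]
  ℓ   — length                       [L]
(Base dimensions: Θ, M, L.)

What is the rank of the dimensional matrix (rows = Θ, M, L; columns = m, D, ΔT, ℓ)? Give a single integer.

Dimensional matrix (Θ×M×L by m×D×ΔT×ℓ):
  Θ: [ 0  0  1  0]
  M: [ 1  0  0  0]
  L: [ 0  1  0  1]
Echelon form has 3 nonzero rows (pivots: m,D,ΔT)

3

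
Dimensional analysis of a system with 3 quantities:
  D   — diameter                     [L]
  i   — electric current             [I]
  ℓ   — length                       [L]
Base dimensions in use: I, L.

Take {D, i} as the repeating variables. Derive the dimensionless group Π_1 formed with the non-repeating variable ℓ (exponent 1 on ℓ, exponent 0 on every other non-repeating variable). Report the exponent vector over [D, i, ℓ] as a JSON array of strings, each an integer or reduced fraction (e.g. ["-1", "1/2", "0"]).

Write exponents as rows I,L / cols D,i,ℓ:
  I: [ 0  1  0]
  L: [ 1  0  1]
Echelon form has 2 nonzero rows (pivots: D,i)
Repeat: D,i; free: ℓ
RREF:
  r0: [   1    0    1]
  r1: [   0    1    0]
Fix exponent of ℓ at 1; solve each RREF row for its pivot's exponent:
  r0: exp(D) + (1)·1 = 0 ⇒ exp(D) = -1
  r1: exp(i) + (0)·1 = 0 ⇒ exp(i) = 0
Π_1 = D^-1 · ℓ

["-1", "0", "1"]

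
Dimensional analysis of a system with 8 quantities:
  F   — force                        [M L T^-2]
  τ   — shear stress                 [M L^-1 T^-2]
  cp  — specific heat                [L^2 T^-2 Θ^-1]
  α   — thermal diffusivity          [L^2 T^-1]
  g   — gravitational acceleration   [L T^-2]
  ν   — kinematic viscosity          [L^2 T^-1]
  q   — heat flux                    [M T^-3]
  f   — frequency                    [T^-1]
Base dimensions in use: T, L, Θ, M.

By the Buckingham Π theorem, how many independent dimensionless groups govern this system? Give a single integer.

Write exponents as rows T,L,Θ,M / cols F,τ,cp,α,g,ν,q,f:
  T: [-2 -2 -2 -1 -2 -1 -3 -1]
  L: [ 1 -1  2  2  1  2  0  0]
  Θ: [ 0  0 -1  0  0  0  0  0]
  M: [ 1  1  0  0  0  0  1  0]
Row reduction gives pivot columns F,τ,cp,α; rank = 4
n=8, r=4 ⇒ 4 dimensionless groups

4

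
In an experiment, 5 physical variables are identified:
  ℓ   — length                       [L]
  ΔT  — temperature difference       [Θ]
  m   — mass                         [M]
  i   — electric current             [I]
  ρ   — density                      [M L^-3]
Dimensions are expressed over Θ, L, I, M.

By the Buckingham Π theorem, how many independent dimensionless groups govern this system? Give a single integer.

1

Write exponents as rows Θ,L,I,M / cols ℓ,ΔT,m,i,ρ:
  Θ: [ 0  1  0  0  0]
  L: [ 1  0  0  0 -3]
  I: [ 0  0  0  1  0]
  M: [ 0  0  1  0  1]
Row reduction gives pivot columns ℓ,ΔT,m,i; rank = 4
Π count = n − r = 5 − 4 = 1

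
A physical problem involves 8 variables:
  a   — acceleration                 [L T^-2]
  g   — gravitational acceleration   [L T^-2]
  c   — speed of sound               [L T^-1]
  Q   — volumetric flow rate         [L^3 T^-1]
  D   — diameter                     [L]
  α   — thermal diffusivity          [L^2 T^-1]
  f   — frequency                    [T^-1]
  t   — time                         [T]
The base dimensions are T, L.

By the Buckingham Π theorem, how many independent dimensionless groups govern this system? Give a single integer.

6

Write exponents as rows T,L / cols a,g,c,Q,D,α,f,t:
  T: [-2 -2 -1 -1  0 -1 -1  1]
  L: [ 1  1  1  3  1  2  0  0]
RREF → pivots at {a,c} ⇒ r = 2
Π count = n − r = 8 − 2 = 6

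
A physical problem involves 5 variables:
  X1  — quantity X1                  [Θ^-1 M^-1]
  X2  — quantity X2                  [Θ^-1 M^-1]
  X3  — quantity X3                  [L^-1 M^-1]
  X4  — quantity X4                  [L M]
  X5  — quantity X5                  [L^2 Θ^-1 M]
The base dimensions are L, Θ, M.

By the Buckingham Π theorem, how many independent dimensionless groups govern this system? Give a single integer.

3

Dimensional matrix (L×Θ×M by X1×X2×X3×X4×X5):
  L: [ 0  0 -1  1  2]
  Θ: [-1 -1  0  0 -1]
  M: [-1 -1 -1  1  1]
RREF → pivots at {X1,X3} ⇒ r = 2
Π count = n − r = 5 − 2 = 3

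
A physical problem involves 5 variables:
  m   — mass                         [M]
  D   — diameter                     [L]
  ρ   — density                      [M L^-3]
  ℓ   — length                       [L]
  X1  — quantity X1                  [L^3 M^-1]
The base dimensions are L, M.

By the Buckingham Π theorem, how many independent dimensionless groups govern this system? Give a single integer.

Dimensional matrix (L×M by m×D×ρ×ℓ×X1):
  L: [ 0  1 -3  1  3]
  M: [ 1  0  1  0 -1]
Row reduction gives pivot columns m,D; rank = 2
n=5, r=2 ⇒ 3 dimensionless groups

3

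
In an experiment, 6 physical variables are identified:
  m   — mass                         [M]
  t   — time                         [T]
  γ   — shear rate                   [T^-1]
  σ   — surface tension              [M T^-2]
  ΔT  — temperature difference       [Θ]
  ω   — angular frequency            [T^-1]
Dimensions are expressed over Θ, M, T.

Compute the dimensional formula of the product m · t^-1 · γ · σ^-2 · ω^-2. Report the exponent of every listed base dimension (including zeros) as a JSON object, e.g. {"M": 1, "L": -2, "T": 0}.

Write exponents as rows Θ,M,T / cols m,t,γ,σ,ΔT,ω:
  Θ: [ 0  0  0  0  1  0]
  M: [ 1  0  0  1  0  0]
  T: [ 0  1 -1 -2  0 -1]
  [Θ]: (1)·0+(-1)·0+(1)·0+(-2)·0+(-2)·0 = 0
  [M]: (1)·1+(-1)·0+(1)·0+(-2)·1+(-2)·0 = -1
  [T]: (1)·0+(-1)·1+(1)·-1+(-2)·-2+(-2)·-1 = 4
⇒ M^-1 T^4

{"Θ": 0, "M": -1, "T": 4}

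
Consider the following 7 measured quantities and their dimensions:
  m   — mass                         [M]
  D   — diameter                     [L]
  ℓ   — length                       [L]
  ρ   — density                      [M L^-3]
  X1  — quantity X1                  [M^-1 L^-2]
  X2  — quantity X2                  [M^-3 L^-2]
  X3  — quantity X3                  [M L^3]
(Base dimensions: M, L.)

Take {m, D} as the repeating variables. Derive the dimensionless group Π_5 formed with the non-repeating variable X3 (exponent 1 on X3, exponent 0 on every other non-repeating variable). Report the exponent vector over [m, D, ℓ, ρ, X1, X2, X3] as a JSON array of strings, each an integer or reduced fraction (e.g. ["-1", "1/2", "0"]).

Dimensional matrix (M×L by m×D×ℓ×ρ×X1×X2×X3):
  M: [ 1  0  0  1 -1 -3  1]
  L: [ 0  1  1 -3 -2 -2  3]
Echelon form has 2 nonzero rows (pivots: m,D)
Pivot set = {m,D}, free = {ℓ,ρ,X1,X2,X3}
RREF:
  r0: [   1    0    0    1   -1   -3    1]
  r1: [   0    1    1   -3   -2   -2    3]
Fix exponent of X3 at 1, ℓ at 0, ρ at 0, X1 at 0, X2 at 0; solve each RREF row for its pivot's exponent:
  r0: exp(m) + (1)·1 = 0 ⇒ exp(m) = -1
  r1: exp(D) + (3)·1 = 0 ⇒ exp(D) = -3
Π_5 = m^-1 · D^-3 · X3

["-1", "-3", "0", "0", "0", "0", "1"]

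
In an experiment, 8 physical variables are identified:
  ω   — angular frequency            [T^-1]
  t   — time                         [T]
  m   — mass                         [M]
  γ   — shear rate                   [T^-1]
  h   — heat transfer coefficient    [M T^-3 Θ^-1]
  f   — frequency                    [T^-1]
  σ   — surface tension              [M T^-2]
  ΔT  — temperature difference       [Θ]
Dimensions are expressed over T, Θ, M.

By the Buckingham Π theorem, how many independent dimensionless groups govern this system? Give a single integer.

5

Write exponents as rows T,Θ,M / cols ω,t,m,γ,h,f,σ,ΔT:
  T: [-1  1  0 -1 -3 -1 -2  0]
  Θ: [ 0  0  0  0 -1  0  0  1]
  M: [ 0  0  1  0  1  0  1  0]
Row reduction gives pivot columns ω,m,h; rank = 3
n=8, r=3 ⇒ 5 dimensionless groups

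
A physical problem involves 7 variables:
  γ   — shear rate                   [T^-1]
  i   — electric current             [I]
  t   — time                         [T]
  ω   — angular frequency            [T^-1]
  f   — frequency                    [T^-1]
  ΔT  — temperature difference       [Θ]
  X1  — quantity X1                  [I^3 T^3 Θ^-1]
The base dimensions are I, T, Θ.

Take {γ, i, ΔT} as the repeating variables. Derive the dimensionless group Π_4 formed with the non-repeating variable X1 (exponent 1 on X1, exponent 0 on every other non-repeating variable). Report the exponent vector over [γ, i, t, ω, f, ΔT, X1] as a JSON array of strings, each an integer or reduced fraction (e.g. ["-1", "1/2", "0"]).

["3", "-3", "0", "0", "0", "1", "1"]

Exponent matrix [I,T,Θ] × [γ,i,t,ω,f,ΔT,X1]:
  I: [ 0  1  0  0  0  0  3]
  T: [-1  0  1 -1 -1  0  3]
  Θ: [ 0  0  0  0  0  1 -1]
Echelon form has 3 nonzero rows (pivots: γ,i,ΔT)
Pivot set = {γ,i,ΔT}, free = {t,ω,f,X1}
RREF:
  r0: [   1    0   -1    1    1    0   -3]
  r1: [   0    1    0    0    0    0    3]
  r2: [   0    0    0    0    0    1   -1]
Fix exponent of X1 at 1, t at 0, ω at 0, f at 0; solve each RREF row for its pivot's exponent:
  r0: exp(γ) + (-3)·1 = 0 ⇒ exp(γ) = 3
  r1: exp(i) + (3)·1 = 0 ⇒ exp(i) = -3
  r2: exp(ΔT) + (-1)·1 = 0 ⇒ exp(ΔT) = 1
Π_4 = γ^3 · i^-3 · ΔT · X1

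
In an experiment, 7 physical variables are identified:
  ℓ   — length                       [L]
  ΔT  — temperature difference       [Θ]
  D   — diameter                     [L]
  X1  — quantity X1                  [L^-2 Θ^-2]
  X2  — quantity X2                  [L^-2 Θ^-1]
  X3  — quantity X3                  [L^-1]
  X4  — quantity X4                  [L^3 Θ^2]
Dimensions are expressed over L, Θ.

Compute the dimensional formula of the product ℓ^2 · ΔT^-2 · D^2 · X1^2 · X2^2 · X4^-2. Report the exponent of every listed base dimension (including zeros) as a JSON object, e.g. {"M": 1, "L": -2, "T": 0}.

{"L": -10, "Θ": -12}

Dimensional matrix (L×Θ by ℓ×ΔT×D×X1×X2×X3×X4):
  L: [ 1  0  1 -2 -2 -1  3]
  Θ: [ 0  1  0 -2 -1  0  2]
  [L]: (2)·1+(-2)·0+(2)·1+(2)·-2+(2)·-2+(-2)·3 = -10
  [Θ]: (2)·0+(-2)·1+(2)·0+(2)·-2+(2)·-1+(-2)·2 = -12
⇒ L^-10 Θ^-12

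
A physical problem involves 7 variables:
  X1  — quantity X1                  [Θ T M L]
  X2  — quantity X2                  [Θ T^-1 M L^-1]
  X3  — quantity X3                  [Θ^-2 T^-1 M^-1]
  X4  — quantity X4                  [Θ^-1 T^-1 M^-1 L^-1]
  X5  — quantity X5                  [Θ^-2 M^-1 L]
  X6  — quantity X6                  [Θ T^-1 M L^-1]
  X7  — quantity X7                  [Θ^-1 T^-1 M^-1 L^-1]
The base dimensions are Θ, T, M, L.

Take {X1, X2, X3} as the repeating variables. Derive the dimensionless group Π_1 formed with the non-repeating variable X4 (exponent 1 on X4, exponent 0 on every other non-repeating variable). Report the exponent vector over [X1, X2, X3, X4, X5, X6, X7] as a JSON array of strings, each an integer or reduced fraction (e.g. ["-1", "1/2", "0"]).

["1", "0", "0", "1", "0", "0", "0"]

Write exponents as rows Θ,T,M,L / cols X1,X2,X3,X4,X5,X6,X7:
  Θ: [ 1  1 -2 -1 -2  1 -1]
  T: [ 1 -1 -1 -1  0 -1 -1]
  M: [ 1  1 -1 -1 -1  1 -1]
  L: [ 1 -1  0 -1  1 -1 -1]
RREF → pivots at {X1,X2,X3} ⇒ r = 3
Repeat: X1,X2,X3; free: X4,X5,X6,X7
RREF:
  r0: [   1    0    0   -1  1/2    0   -1]
  r1: [   0    1    0    0 -1/2    1    0]
  r2: [   0    0    1    0    1    0    0]
  r3: [   0    0    0    0    0    0    0]
Fix exponent of X4 at 1, X5 at 0, X6 at 0, X7 at 0; solve each RREF row for its pivot's exponent:
  r0: exp(X1) + (-1)·1 = 0 ⇒ exp(X1) = 1
  r1: exp(X2) + (0)·1 = 0 ⇒ exp(X2) = 0
  r2: exp(X3) + (0)·1 = 0 ⇒ exp(X3) = 0
Π_1 = X1 · X4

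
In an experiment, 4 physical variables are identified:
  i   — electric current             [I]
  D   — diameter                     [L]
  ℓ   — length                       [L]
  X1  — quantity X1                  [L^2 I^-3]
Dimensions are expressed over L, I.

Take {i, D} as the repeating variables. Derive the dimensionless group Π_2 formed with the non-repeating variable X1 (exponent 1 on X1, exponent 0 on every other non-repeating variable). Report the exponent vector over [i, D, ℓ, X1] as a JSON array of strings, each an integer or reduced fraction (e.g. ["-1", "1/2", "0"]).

Exponent matrix [L,I] × [i,D,ℓ,X1]:
  L: [ 0  1  1  2]
  I: [ 1  0  0 -3]
Echelon form has 2 nonzero rows (pivots: i,D)
Repeat: i,D; free: ℓ,X1
RREF:
  r0: [   1    0    0   -3]
  r1: [   0    1    1    2]
Fix exponent of X1 at 1, ℓ at 0; solve each RREF row for its pivot's exponent:
  r0: exp(i) + (-3)·1 = 0 ⇒ exp(i) = 3
  r1: exp(D) + (2)·1 = 0 ⇒ exp(D) = -2
Π_2 = i^3 · D^-2 · X1

["3", "-2", "0", "1"]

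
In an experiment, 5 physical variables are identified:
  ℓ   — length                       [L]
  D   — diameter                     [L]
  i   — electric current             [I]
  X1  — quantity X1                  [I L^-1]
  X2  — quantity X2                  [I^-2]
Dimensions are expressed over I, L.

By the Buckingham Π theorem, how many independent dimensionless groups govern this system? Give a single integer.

Exponent matrix [I,L] × [ℓ,D,i,X1,X2]:
  I: [ 0  0  1  1 -2]
  L: [ 1  1  0 -1  0]
Row reduction gives pivot columns ℓ,i; rank = 2
Π count = n − r = 5 − 2 = 3

3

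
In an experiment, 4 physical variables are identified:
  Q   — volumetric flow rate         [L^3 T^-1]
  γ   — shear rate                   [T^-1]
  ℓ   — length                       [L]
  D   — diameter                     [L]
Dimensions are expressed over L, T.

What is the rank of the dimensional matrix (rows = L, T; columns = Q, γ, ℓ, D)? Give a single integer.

2

Write exponents as rows L,T / cols Q,γ,ℓ,D:
  L: [ 3  0  1  1]
  T: [-1 -1  0  0]
RREF → pivots at {Q,γ} ⇒ r = 2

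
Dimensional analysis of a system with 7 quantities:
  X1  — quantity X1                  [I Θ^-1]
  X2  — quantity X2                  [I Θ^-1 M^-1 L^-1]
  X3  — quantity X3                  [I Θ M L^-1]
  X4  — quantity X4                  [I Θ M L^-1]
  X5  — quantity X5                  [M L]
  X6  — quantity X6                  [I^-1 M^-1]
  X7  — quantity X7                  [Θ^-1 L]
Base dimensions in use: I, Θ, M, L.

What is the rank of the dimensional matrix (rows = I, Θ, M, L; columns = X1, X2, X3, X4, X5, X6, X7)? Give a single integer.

Write exponents as rows I,Θ,M,L / cols X1,X2,X3,X4,X5,X6,X7:
  I: [ 1  1  1  1  0 -1  0]
  Θ: [-1 -1  1  1  0  0 -1]
  M: [ 0 -1  1  1  1 -1  0]
  L: [ 0 -1 -1 -1  1  0  1]
RREF → pivots at {X1,X2,X3} ⇒ r = 3

3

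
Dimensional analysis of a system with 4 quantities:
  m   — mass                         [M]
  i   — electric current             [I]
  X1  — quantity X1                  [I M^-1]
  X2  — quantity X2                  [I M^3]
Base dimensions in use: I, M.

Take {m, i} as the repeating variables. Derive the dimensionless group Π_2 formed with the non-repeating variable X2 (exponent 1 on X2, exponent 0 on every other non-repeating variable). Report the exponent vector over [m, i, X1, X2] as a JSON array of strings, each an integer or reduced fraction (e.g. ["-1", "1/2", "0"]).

["-3", "-1", "0", "1"]

Dimensional matrix (I×M by m×i×X1×X2):
  I: [ 0  1  1  1]
  M: [ 1  0 -1  3]
Echelon form has 2 nonzero rows (pivots: m,i)
Pivot set = {m,i}, free = {X1,X2}
RREF:
  r0: [   1    0   -1    3]
  r1: [   0    1    1    1]
Fix exponent of X2 at 1, X1 at 0; solve each RREF row for its pivot's exponent:
  r0: exp(m) + (3)·1 = 0 ⇒ exp(m) = -3
  r1: exp(i) + (1)·1 = 0 ⇒ exp(i) = -1
Π_2 = m^-3 · i^-1 · X2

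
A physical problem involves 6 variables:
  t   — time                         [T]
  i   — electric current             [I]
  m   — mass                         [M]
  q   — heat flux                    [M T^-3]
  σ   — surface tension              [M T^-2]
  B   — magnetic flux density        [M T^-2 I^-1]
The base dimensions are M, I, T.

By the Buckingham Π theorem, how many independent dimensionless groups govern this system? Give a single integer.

Dimensional matrix (M×I×T by t×i×m×q×σ×B):
  M: [ 0  0  1  1  1  1]
  I: [ 0  1  0  0  0 -1]
  T: [ 1  0  0 -3 -2 -2]
Row reduction gives pivot columns t,i,m; rank = 3
n=6, r=3 ⇒ 3 dimensionless groups

3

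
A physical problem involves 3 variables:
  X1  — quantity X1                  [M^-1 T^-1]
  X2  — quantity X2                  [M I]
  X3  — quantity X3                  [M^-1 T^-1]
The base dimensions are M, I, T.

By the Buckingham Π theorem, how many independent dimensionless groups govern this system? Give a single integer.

Dimensional matrix (M×I×T by X1×X2×X3):
  M: [-1  1 -1]
  I: [ 0  1  0]
  T: [-1  0 -1]
Row reduction gives pivot columns X1,X2; rank = 2
Π count = n − r = 3 − 2 = 1

1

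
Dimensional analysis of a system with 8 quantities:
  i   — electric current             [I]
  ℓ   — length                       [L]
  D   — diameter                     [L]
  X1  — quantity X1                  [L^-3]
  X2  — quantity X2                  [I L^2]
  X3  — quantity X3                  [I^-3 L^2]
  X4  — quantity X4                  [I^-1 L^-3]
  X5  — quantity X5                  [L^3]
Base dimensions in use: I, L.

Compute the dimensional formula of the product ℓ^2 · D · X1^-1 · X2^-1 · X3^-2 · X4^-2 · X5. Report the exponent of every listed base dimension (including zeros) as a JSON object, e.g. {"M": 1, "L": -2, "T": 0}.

Dimensional matrix (I×L by i×ℓ×D×X1×X2×X3×X4×X5):
  I: [ 1  0  0  0  1 -3 -1  0]
  L: [ 0  1  1 -3  2  2 -3  3]
  [I]: (2)·0+(1)·0+(-1)·0+(-1)·1+(-2)·-3+(-2)·-1+(1)·0 = 7
  [L]: (2)·1+(1)·1+(-1)·-3+(-1)·2+(-2)·2+(-2)·-3+(1)·3 = 9
⇒ I^7 L^9

{"I": 7, "L": 9}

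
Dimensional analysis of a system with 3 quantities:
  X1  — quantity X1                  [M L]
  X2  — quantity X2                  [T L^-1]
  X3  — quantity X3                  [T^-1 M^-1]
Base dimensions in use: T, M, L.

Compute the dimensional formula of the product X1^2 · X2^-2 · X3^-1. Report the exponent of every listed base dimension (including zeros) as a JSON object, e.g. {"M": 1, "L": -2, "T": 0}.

Dimensional matrix (T×M×L by X1×X2×X3):
  T: [ 0  1 -1]
  M: [ 1  0 -1]
  L: [ 1 -1  0]
  [T]: (2)·0+(-2)·1+(-1)·-1 = -1
  [M]: (2)·1+(-2)·0+(-1)·-1 = 3
  [L]: (2)·1+(-2)·-1+(-1)·0 = 4
⇒ T^-1 M^3 L^4

{"T": -1, "M": 3, "L": 4}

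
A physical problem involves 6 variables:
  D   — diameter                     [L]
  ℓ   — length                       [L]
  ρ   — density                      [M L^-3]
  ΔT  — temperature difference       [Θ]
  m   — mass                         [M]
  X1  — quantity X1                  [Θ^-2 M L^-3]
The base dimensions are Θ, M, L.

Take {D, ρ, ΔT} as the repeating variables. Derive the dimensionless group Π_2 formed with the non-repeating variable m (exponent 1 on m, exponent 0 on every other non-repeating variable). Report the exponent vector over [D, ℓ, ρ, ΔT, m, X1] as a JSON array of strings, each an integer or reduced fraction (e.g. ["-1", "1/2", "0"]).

Exponent matrix [Θ,M,L] × [D,ℓ,ρ,ΔT,m,X1]:
  Θ: [ 0  0  0  1  0 -2]
  M: [ 0  0  1  0  1  1]
  L: [ 1  1 -3  0  0 -3]
Echelon form has 3 nonzero rows (pivots: D,ρ,ΔT)
Pivot set = {D,ρ,ΔT}, free = {ℓ,m,X1}
RREF:
  r0: [   1    1    0    0    3    0]
  r1: [   0    0    1    0    1    1]
  r2: [   0    0    0    1    0   -2]
Fix exponent of m at 1, ℓ at 0, X1 at 0; solve each RREF row for its pivot's exponent:
  r0: exp(D) + (3)·1 = 0 ⇒ exp(D) = -3
  r1: exp(ρ) + (1)·1 = 0 ⇒ exp(ρ) = -1
  r2: exp(ΔT) + (0)·1 = 0 ⇒ exp(ΔT) = 0
Π_2 = D^-3 · ρ^-1 · m

["-3", "0", "-1", "0", "1", "0"]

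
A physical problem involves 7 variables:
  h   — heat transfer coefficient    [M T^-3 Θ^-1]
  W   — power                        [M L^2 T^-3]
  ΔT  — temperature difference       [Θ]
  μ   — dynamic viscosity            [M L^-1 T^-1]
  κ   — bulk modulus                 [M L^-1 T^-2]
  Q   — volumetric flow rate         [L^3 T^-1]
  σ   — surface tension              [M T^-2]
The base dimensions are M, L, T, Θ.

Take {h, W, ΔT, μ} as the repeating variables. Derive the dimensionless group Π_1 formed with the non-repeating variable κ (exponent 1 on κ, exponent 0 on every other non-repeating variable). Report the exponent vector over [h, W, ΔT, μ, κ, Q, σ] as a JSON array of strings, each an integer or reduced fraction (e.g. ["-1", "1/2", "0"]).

["-3/4", "1/4", "-3/4", "-1/2", "1", "0", "0"]

Exponent matrix [M,L,T,Θ] × [h,W,ΔT,μ,κ,Q,σ]:
  M: [ 1  1  0  1  1  0  1]
  L: [ 0  2  0 -1 -1  3  0]
  T: [-3 -3  0 -1 -2 -1 -2]
  Θ: [-1  0  1  0  0  0  0]
Row reduction gives pivot columns h,W,ΔT,μ; rank = 4
Repeat: h,W,ΔT,μ; free: κ,Q,σ
RREF:
  r0: [   1    0    0    0  3/4 -3/4  1/4]
  r1: [   0    1    0    0 -1/4  5/4  1/4]
  r2: [   0    0    1    0  3/4 -3/4  1/4]
  r3: [   0    0    0    1  1/2 -1/2  1/2]
Fix exponent of κ at 1, Q at 0, σ at 0; solve each RREF row for its pivot's exponent:
  r0: exp(h) + (3/4)·1 = 0 ⇒ exp(h) = -3/4
  r1: exp(W) + (-1/4)·1 = 0 ⇒ exp(W) = 1/4
  r2: exp(ΔT) + (3/4)·1 = 0 ⇒ exp(ΔT) = -3/4
  r3: exp(μ) + (1/2)·1 = 0 ⇒ exp(μ) = -1/2
Π_1 = h^(-3/4) · W^(1/4) · ΔT^(-3/4) · μ^(-1/2) · κ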